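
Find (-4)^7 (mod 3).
(-4) ≡ 2 (mod 3). 7 = 4 + 2 + 1 (binary 111). Repeated squaring mod 3: 2^1 ≡ 2; 2^2 ≡ 2² = 4 ≡ 1; 2^4 ≡ 1² = 1 ≡ 1. Multiply: (-4)^7 ≡ 2^4 × 2^2 × 2^1 ≡ 1 × 1 × 2 (mod 3): 1 × 1 = 1 ≡ 1; 1 × 2 = 2 ≡ 2. So (-4)^7 ≡ 2 (mod 3).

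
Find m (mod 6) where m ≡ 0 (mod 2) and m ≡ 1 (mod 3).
M = 2 × 3 = 6. M₁ = 3, y₁ ≡ 1 (mod 2). M₂ = 2, y₂ ≡ 2 (mod 3). m = 0×3×1 + 1×2×2 ≡ 4 (mod 6)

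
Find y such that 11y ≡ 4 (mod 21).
8

Since gcd(11, 21) = 1 divides 4, a solution exists.
Multiply both sides by the inverse of 11 mod 21:
  11^(-1) mod 21 = 2
  x ≡ 2 × 4 ≡ 8 ≡ 8 (mod 21)
Verification: 11 × 8 = 88 = 4 × 21 + 4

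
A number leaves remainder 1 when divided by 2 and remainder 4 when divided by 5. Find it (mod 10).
M = 2 × 5 = 10. M₁ = 5, y₁ ≡ 1 (mod 2). M₂ = 2, y₂ ≡ 3 (mod 5). r = 1×5×1 + 4×2×3 ≡ 9 (mod 10)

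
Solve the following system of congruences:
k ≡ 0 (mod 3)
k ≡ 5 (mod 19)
24

Using the Chinese Remainder Theorem:
M = product of moduli = 57
For equation 1: M_1 = 19, 19 ≡ 1 (mod 3), inverse of 19 mod 3 is 1 (check: 1 × 1 = 1 ≡ 1 (mod 3))
For equation 2: M_2 = 3, 3 ≡ 3 (mod 19), inverse of 3 mod 19 is 13 (check: 3 × 13 = 39 ≡ 1 (mod 19))
Combine: k ≡ Σ r_i×M_i×(M_i⁻¹ mod m_i) = 0×19×1 + 5×3×13 = 0 + 195 = 195
195 mod 57 = 24
k ≡ 24 (mod 57)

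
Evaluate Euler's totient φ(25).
20

Prime factorization: 25 = 5^2
Using the formula φ(n) = n × Π(1 - 1/p) for each prime factor p:
φ(25) = 25 × (1 - 1/5)
φ(25) = 20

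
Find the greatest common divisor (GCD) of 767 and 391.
1

Using the Euclidean algorithm:
767 = 1 × 391 + 376
391 = 1 × 376 + 15
376 = 25 × 15 + 1
15 = 15 × 1 + 0

GCD(767, 391) = 1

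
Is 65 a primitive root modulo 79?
No

To verify, check if 65^(78/q) ≢ 1 (mod 79) for each prime divisor q of 78
Divisors of 78 = 78: [1, 2, 3, 6, 13, 26, 39, 78]
  65^(78/2) = 65^39 ≡ 1 (mod 79)
  65^(78/3) = 65^26 ≡ 1 (mod 79)
  65^(78/13) = 65^6 ≡ 46 (mod 79)
Conclusion: 65 is not a primitive root modulo 79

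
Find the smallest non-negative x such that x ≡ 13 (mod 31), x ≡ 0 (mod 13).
13

Using the Chinese Remainder Theorem:
M = product of moduli = 403
For equation 1: M_1 = 13, 13 ≡ 13 (mod 31), inverse of 13 mod 31 is 12 (check: 13 × 12 = 156 ≡ 1 (mod 31))
For equation 2: M_2 = 31, 31 ≡ 5 (mod 13), inverse of 31 mod 13 is 8 (check: 5 × 8 = 40 ≡ 1 (mod 13))
Combine: x ≡ Σ r_i×M_i×(M_i⁻¹ mod m_i) = 13×13×12 + 0×31×8 = 2028 + 0 = 2028
2028 mod 403 = 13
x ≡ 13 (mod 403)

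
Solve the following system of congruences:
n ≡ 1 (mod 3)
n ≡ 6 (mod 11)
28

Using the Chinese Remainder Theorem:
M = product of moduli = 33
For equation 1: M_1 = 11, 11 ≡ 2 (mod 3), inverse of 11 mod 3 is 2 (check: 2 × 2 = 4 ≡ 1 (mod 3))
For equation 2: M_2 = 3, 3 ≡ 3 (mod 11), inverse of 3 mod 11 is 4 (check: 3 × 4 = 12 ≡ 1 (mod 11))
Combine: n ≡ Σ r_i×M_i×(M_i⁻¹ mod m_i) = 1×11×2 + 6×3×4 = 22 + 72 = 94
94 mod 33 = 28
n ≡ 28 (mod 33)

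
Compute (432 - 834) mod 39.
27

(432 - 834) = -402
-402 mod 39 = 27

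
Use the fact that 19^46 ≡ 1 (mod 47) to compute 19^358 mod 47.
By Fermat: 19^{46} ≡ 1 (mod 47). 358 ≡ 36 (mod 46). So 19^{358} ≡ 19^{36} ≡ 12 (mod 47)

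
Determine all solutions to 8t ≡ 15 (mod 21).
15

Since gcd(8, 21) = 1 divides 15, a solution exists.
Multiply both sides by the inverse of 8 mod 21:
  8^(-1) mod 21 = 8
  x ≡ 8 × 15 ≡ 120 ≡ 15 (mod 21)
Verification: 8 × 15 = 120 = 5 × 21 + 15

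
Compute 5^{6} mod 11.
5

Using successive squaring:
Binary expansion of 6: 110
Powers of 5 mod 11 (each is the square of the previous):
  5^1 ≡ 5 (mod 11)
  5^2 ≡ 5² = 25 ≡ 3 (mod 11)
  5^4 ≡ 3² = 9 ≡ 9 (mod 11)
6 = 4 + 2, so 5^6 = 5^4 × 5^2 ≡ 9 × 3 (mod 11)
Multiplying step by step:
  9 × 3 = 27 ≡ 5 (mod 11)
Result: 5^6 ≡ 5 (mod 11)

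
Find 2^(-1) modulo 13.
7

Using Extended Euclidean Algorithm:
gcd(2, 13) = 1
Bezout coefficients: 2 × -6 + 13 × 1 = 1
So 2 × -6 ≡ 1 (mod 13)
The inverse is -6 mod 13 = 7
Verification: 2 × 7 = 14 = 1 × 13 + 1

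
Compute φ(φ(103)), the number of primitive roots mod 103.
Number of primitive roots mod 103 = φ(102) = 32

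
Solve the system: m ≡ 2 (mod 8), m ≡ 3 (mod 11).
M = 8 × 11 = 88. M₁ = 11, y₁ ≡ 3 (mod 8). M₂ = 8, y₂ ≡ 7 (mod 11). m = 2×11×3 + 3×8×7 ≡ 58 (mod 88)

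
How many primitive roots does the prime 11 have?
Number of primitive roots mod 11 = φ(10) = 4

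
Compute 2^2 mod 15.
2 = 2 (binary 10). Repeated squaring mod 15: 2^1 ≡ 2; 2^2 ≡ 2² = 4 ≡ 4. So 2^2 ≡ 4 (mod 15).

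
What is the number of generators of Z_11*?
Number of primitive roots mod 11 = φ(10) = 4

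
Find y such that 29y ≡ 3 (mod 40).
7

Since gcd(29, 40) = 1 divides 3, a solution exists.
Multiply both sides by the inverse of 29 mod 40:
  29^(-1) mod 40 = 29
  x ≡ 29 × 3 ≡ 87 ≡ 7 (mod 40)
Verification: 29 × 7 = 203 = 5 × 40 + 3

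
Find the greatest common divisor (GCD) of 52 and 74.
2

Using the Euclidean algorithm:
52 = 0 × 74 + 52
74 = 1 × 52 + 22
52 = 2 × 22 + 8
22 = 2 × 8 + 6
8 = 1 × 6 + 2
6 = 3 × 2 + 0

GCD(52, 74) = 2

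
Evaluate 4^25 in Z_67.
Using repeated squaring. 25 = 16 + 8 + 1 (binary 11001). Repeated squaring mod 67: 4^1 ≡ 4; 4^2 ≡ 4² = 16 ≡ 16; 4^4 ≡ 16² = 256 ≡ 55; 4^8 ≡ 55² = 3025 ≡ 10; 4^16 ≡ 10² = 100 ≡ 33. Multiply: 4^25 = 4^16 × 4^8 × 4^1 ≡ 33 × 10 × 4 (mod 67): 33 × 10 = 330 ≡ 62; 62 × 4 = 248 ≡ 47. So 4^25 ≡ 47 (mod 67).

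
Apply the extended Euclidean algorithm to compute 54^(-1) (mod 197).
Extended GCD: 54(-62) + 197(17) = 1. So 54^(-1) ≡ 135 ≡ 135 (mod 197). Verify: 54 × 135 = 7290 ≡ 1 (mod 197)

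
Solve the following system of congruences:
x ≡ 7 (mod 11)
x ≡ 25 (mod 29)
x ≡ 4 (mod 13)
953

Using the Chinese Remainder Theorem:
M = product of moduli = 4147
For equation 1: M_1 = 377, 377 ≡ 3 (mod 11), inverse of 377 mod 11 is 4 (check: 3 × 4 = 12 ≡ 1 (mod 11))
For equation 2: M_2 = 143, 143 ≡ 27 (mod 29), inverse of 143 mod 29 is 14 (check: 27 × 14 = 378 ≡ 1 (mod 29))
For equation 3: M_3 = 319, 319 ≡ 7 (mod 13), inverse of 319 mod 13 is 2 (check: 7 × 2 = 14 ≡ 1 (mod 13))
Combine: x ≡ Σ r_i×M_i×(M_i⁻¹ mod m_i) = 7×377×4 + 25×143×14 + 4×319×2 = 10556 + 50050 + 2552 = 63158
63158 mod 4147 = 953
x ≡ 953 (mod 4147)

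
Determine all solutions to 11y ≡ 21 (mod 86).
41

Since gcd(11, 86) = 1 divides 21, a solution exists.
Multiply both sides by the inverse of 11 mod 86:
  11^(-1) mod 86 = 47
  x ≡ 47 × 21 ≡ 987 ≡ 41 (mod 86)
Verification: 11 × 41 = 451 = 5 × 86 + 21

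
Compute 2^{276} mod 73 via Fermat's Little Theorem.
64

By Fermat's Little Theorem, a^(p-1) ≡ 1 (mod p) for prime p and gcd(a, p) = 1
Here p = 73, so 2^72 ≡ 1 (mod 73)
We can reduce the exponent: 276 mod 72 = 60
So 2^276 ≡ 2^60 (mod 73)
Computing: 2^60 mod 73 = 64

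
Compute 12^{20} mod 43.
25

Using successive squaring:
Binary expansion of 20: 10100
Powers of 12 mod 43 (each is the square of the previous):
  12^1 ≡ 12 (mod 43)
  12^2 ≡ 12² = 144 ≡ 15 (mod 43)
  12^4 ≡ 15² = 225 ≡ 10 (mod 43)
  12^8 ≡ 10² = 100 ≡ 14 (mod 43)
  12^16 ≡ 14² = 196 ≡ 24 (mod 43)
20 = 16 + 4, so 12^20 = 12^16 × 12^4 ≡ 24 × 10 (mod 43)
Multiplying step by step:
  24 × 10 = 240 ≡ 25 (mod 43)
Result: 12^20 ≡ 25 (mod 43)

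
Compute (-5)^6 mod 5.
(-5) ≡ 0 (mod 5). 6 = 4 + 2 (binary 110). Repeated squaring mod 5: 0^1 ≡ 0; 0^2 ≡ 0² = 0 ≡ 0; 0^4 ≡ 0² = 0 ≡ 0. Multiply: (-5)^6 ≡ 0^4 × 0^2 ≡ 0 × 0 (mod 5): 0 × 0 = 0 ≡ 0. So (-5)^6 ≡ 0 (mod 5).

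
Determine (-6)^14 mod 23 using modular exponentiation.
Using repeated squaring. (-6) ≡ 17 (mod 23). 14 = 8 + 4 + 2 (binary 1110). Repeated squaring mod 23: 17^1 ≡ 17; 17^2 ≡ 17² = 289 ≡ 13; 17^4 ≡ 13² = 169 ≡ 8; 17^8 ≡ 8² = 64 ≡ 18. Multiply: (-6)^14 ≡ 17^8 × 17^4 × 17^2 ≡ 18 × 8 × 13 (mod 23): 18 × 8 = 144 ≡ 6; 6 × 13 = 78 ≡ 9. So (-6)^14 ≡ 9 (mod 23).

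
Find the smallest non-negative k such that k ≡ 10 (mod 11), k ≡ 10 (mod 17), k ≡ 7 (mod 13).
384

Using the Chinese Remainder Theorem:
M = product of moduli = 2431
For equation 1: M_1 = 221, 221 ≡ 1 (mod 11), inverse of 221 mod 11 is 1 (check: 1 × 1 = 1 ≡ 1 (mod 11))
For equation 2: M_2 = 143, 143 ≡ 7 (mod 17), inverse of 143 mod 17 is 5 (check: 7 × 5 = 35 ≡ 1 (mod 17))
For equation 3: M_3 = 187, 187 ≡ 5 (mod 13), inverse of 187 mod 13 is 8 (check: 5 × 8 = 40 ≡ 1 (mod 13))
Combine: k ≡ Σ r_i×M_i×(M_i⁻¹ mod m_i) = 10×221×1 + 10×143×5 + 7×187×8 = 2210 + 7150 + 10472 = 19832
19832 mod 2431 = 384
k ≡ 384 (mod 2431)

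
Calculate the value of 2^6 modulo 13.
6 = 4 + 2 (binary 110). Repeated squaring mod 13: 2^1 ≡ 2; 2^2 ≡ 2² = 4 ≡ 4; 2^4 ≡ 4² = 16 ≡ 3. Multiply: 2^6 = 2^4 × 2^2 ≡ 3 × 4 (mod 13): 3 × 4 = 12 ≡ 12. So 2^6 ≡ 12 (mod 13).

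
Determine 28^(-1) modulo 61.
28^(-1) ≡ 24 (mod 61). Verification: 28 × 24 = 672 ≡ 1 (mod 61)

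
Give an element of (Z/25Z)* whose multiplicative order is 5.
6 has order 5 mod 25 since 6^{5} ≡ 1 (mod 25) and no smaller power works.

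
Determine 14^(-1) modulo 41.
14^(-1) ≡ 3 (mod 41). Verification: 14 × 3 = 42 ≡ 1 (mod 41)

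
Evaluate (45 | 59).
(45/59) = 45^{29} mod 59 = 1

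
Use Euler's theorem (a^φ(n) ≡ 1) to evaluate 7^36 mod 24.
By Euler: 7^{8} ≡ 1 (mod 24) since gcd(7, 24) = 1. 36 = 4×8 + 4. So 7^{36} ≡ 7^{4} ≡ 1 (mod 24)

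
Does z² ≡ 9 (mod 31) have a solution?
By Euler's criterion: 9^{15} ≡ 1 (mod 31). Since this equals 1, 9 is a QR.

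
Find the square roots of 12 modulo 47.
The square roots of 12 mod 47 are 24 and 23. Verify: 24² = 576 ≡ 12 (mod 47)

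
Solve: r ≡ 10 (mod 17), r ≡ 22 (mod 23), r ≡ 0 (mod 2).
M = 17 × 23 × 2 = 782. M₁ = 46, y₁ ≡ 10 (mod 17). M₂ = 34, y₂ ≡ 21 (mod 23). M₃ = 391, y₃ ≡ 1 (mod 2). r = 10×46×10 + 22×34×21 + 0×391×1 ≡ 758 (mod 782)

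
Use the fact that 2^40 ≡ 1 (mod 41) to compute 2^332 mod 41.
By Fermat: 2^{40} ≡ 1 (mod 41). 332 ≡ 12 (mod 40). So 2^{332} ≡ 2^{12} ≡ 37 (mod 41)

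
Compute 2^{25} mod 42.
2

Using successive squaring:
Binary expansion of 25: 11001
Powers of 2 mod 42 (each is the square of the previous):
  2^1 ≡ 2 (mod 42)
  2^2 ≡ 2² = 4 ≡ 4 (mod 42)
  2^4 ≡ 4² = 16 ≡ 16 (mod 42)
  2^8 ≡ 16² = 256 ≡ 4 (mod 42)
  2^16 ≡ 4² = 16 ≡ 16 (mod 42)
25 = 16 + 8 + 1, so 2^25 = 2^16 × 2^8 × 2^1 ≡ 16 × 4 × 2 (mod 42)
Multiplying step by step:
  16 × 4 = 64 ≡ 22 (mod 42)
  22 × 2 = 44 ≡ 2 (mod 42)
Result: 2^25 ≡ 2 (mod 42)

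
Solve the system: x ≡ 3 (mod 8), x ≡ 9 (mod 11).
M = 8 × 11 = 88. M₁ = 11, y₁ ≡ 3 (mod 8). M₂ = 8, y₂ ≡ 7 (mod 11). x = 3×11×3 + 9×8×7 ≡ 75 (mod 88)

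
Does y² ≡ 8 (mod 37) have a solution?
By Euler's criterion: 8^{18} ≡ 36 (mod 37). Since this equals -1 (≡ 36), 8 is not a QR.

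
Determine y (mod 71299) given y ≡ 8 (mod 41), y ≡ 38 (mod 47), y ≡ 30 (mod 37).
26781

Using the Chinese Remainder Theorem:
M = product of moduli = 71299
For equation 1: M_1 = 1739, 1739 ≡ 17 (mod 41), inverse of 1739 mod 41 is 29 (check: 17 × 29 = 493 ≡ 1 (mod 41))
For equation 2: M_2 = 1517, 1517 ≡ 13 (mod 47), inverse of 1517 mod 47 is 29 (check: 13 × 29 = 377 ≡ 1 (mod 47))
For equation 3: M_3 = 1927, 1927 ≡ 3 (mod 37), inverse of 1927 mod 37 is 25 (check: 3 × 25 = 75 ≡ 1 (mod 37))
Combine: y ≡ Σ r_i×M_i×(M_i⁻¹ mod m_i) = 8×1739×29 + 38×1517×29 + 30×1927×25 = 403448 + 1671734 + 1445250 = 3520432
3520432 mod 71299 = 26781
y ≡ 26781 (mod 71299)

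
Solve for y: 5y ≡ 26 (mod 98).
64

Since gcd(5, 98) = 1 divides 26, a solution exists.
Multiply both sides by the inverse of 5 mod 98:
  5^(-1) mod 98 = 59
  x ≡ 59 × 26 ≡ 1534 ≡ 64 (mod 98)
Verification: 5 × 64 = 320 = 3 × 98 + 26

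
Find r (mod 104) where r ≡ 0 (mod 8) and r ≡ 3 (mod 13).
M = 8 × 13 = 104. M₁ = 13, y₁ ≡ 5 (mod 8). M₂ = 8, y₂ ≡ 5 (mod 13). r = 0×13×5 + 3×8×5 ≡ 16 (mod 104)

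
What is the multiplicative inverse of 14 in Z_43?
40

Using Extended Euclidean Algorithm:
gcd(14, 43) = 1
Bezout coefficients: 14 × -3 + 43 × 1 = 1
So 14 × -3 ≡ 1 (mod 43)
The inverse is -3 mod 43 = 40
Verification: 14 × 40 = 560 = 13 × 43 + 1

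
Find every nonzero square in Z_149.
QRs mod 149: {1, 4, 5, 6, 7, 9, 16, 17, 19, 20, 22, 24, 25, 26, 28, 29, 30, 31, 33, 35, 36, 37, 39, 42, 45, 46, 47, 49, 53, 54, 61, 63, 64, 67, 68, 69, 73, 76, 80, 81, 82, 85, 86, 88, 95, 96, 100, 102, 103, 104, 107, 110, 112, 113, 114, 116, 118, 119, 120, 121, 123, 124, 125, 127, 129, 130, 132, 133, 140, 142, 143, 144, 145, 148}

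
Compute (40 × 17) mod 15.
5

(40 × 17) = 680
680 mod 15 = 5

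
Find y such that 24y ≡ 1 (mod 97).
24^(-1) ≡ 93 (mod 97). Verification: 24 × 93 = 2232 ≡ 1 (mod 97)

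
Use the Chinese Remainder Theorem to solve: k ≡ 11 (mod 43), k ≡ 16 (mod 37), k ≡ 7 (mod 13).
6676

Using the Chinese Remainder Theorem:
M = product of moduli = 20683
For equation 1: M_1 = 481, 481 ≡ 8 (mod 43), inverse of 481 mod 43 is 27 (check: 8 × 27 = 216 ≡ 1 (mod 43))
For equation 2: M_2 = 559, 559 ≡ 4 (mod 37), inverse of 559 mod 37 is 28 (check: 4 × 28 = 112 ≡ 1 (mod 37))
For equation 3: M_3 = 1591, 1591 ≡ 5 (mod 13), inverse of 1591 mod 13 is 8 (check: 5 × 8 = 40 ≡ 1 (mod 13))
Combine: k ≡ Σ r_i×M_i×(M_i⁻¹ mod m_i) = 11×481×27 + 16×559×28 + 7×1591×8 = 142857 + 250432 + 89096 = 482385
482385 mod 20683 = 6676
k ≡ 6676 (mod 20683)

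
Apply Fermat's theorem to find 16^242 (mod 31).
By Fermat: 16^{30} ≡ 1 (mod 31). 242 = 8×30 + 2. So 16^{242} ≡ 16^{2} ≡ 8 (mod 31)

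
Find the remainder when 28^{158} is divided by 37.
By Fermat: 28^{36} ≡ 1 (mod 37). 158 = 4×36 + 14. So 28^{158} ≡ 28^{14} ≡ 34 (mod 37)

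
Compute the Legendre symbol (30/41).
(30/41) = 30^{20} mod 41 = -1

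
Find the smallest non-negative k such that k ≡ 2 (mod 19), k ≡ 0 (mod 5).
40

Using the Chinese Remainder Theorem:
M = product of moduli = 95
For equation 1: M_1 = 5, 5 ≡ 5 (mod 19), inverse of 5 mod 19 is 4 (check: 5 × 4 = 20 ≡ 1 (mod 19))
For equation 2: M_2 = 19, 19 ≡ 4 (mod 5), inverse of 19 mod 5 is 4 (check: 4 × 4 = 16 ≡ 1 (mod 5))
Combine: k ≡ Σ r_i×M_i×(M_i⁻¹ mod m_i) = 2×5×4 + 0×19×4 = 40 + 0 = 40
40 mod 95 = 40
k ≡ 40 (mod 95)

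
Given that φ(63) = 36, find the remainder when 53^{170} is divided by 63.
By Euler: 53^{36} ≡ 1 (mod 63) since gcd(53, 63) = 1. 170 = 4×36 + 26. So 53^{170} ≡ 53^{26} ≡ 37 (mod 63)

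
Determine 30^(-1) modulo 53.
30^(-1) ≡ 23 (mod 53). Verification: 30 × 23 = 690 ≡ 1 (mod 53)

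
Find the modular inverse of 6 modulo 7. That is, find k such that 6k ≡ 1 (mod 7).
6

Using Extended Euclidean Algorithm:
gcd(6, 7) = 1
Bezout coefficients: 6 × -1 + 7 × 1 = 1
So 6 × -1 ≡ 1 (mod 7)
The inverse is -1 mod 7 = 6
Verification: 6 × 6 = 36 = 5 × 7 + 1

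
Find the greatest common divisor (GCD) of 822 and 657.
3

Using the Euclidean algorithm:
822 = 1 × 657 + 165
657 = 3 × 165 + 162
165 = 1 × 162 + 3
162 = 54 × 3 + 0

GCD(822, 657) = 3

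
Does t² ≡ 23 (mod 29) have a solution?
By Euler's criterion: 23^{14} ≡ 1 (mod 29). Since this equals 1, 23 is a QR.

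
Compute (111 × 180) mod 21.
9

(111 × 180) = 19980
19980 mod 21 = 9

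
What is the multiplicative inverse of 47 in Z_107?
41

Using Extended Euclidean Algorithm:
gcd(47, 107) = 1
Bezout coefficients: 47 × 41 + 107 × -18 = 1
So 47 × 41 ≡ 1 (mod 107)
The inverse is 41 mod 107 = 41
Verification: 47 × 41 = 1927 = 18 × 107 + 1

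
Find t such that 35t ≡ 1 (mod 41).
35^(-1) ≡ 34 (mod 41). Verification: 35 × 34 = 1190 ≡ 1 (mod 41)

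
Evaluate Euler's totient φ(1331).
1210

Prime factorization: 1331 = 11^3
Using the formula φ(n) = n × Π(1 - 1/p) for each prime factor p:
φ(1331) = 1331 × (1 - 1/11)
φ(1331) = 1210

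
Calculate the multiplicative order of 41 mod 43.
Powers of 41 mod 43: 41^1≡41, 41^2≡4, 41^3≡35, 41^4≡16, 41^5≡11, 41^6≡21, 41^7≡1. Order = 7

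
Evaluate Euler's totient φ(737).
660

Prime factorization: 737 = 11 × 67
Using the formula φ(n) = n × Π(1 - 1/p) for each prime factor p:
φ(737) = 737 × (1 - 1/11) × (1 - 1/67)
φ(737) = 660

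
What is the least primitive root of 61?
2

A primitive root g modulo p has order p-1 = 60
Prime divisors of 60: [2, 3, 5]
g is a primitive root iff g^(60/q) ≢ 1 (mod 61) for each prime divisor q
Testing small values:
  g = 2: 2^30 ≡ 60, 2^20 ≡ 47, 2^12 ≡ 9 (mod 61) → none is 1, primitive root!
The smallest primitive root is 2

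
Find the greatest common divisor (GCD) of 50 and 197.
1

Using the Euclidean algorithm:
50 = 0 × 197 + 50
197 = 3 × 50 + 47
50 = 1 × 47 + 3
47 = 15 × 3 + 2
3 = 1 × 2 + 1
2 = 2 × 1 + 0

GCD(50, 197) = 1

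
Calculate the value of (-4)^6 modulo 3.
(-4) ≡ 2 (mod 3). 6 = 4 + 2 (binary 110). Repeated squaring mod 3: 2^1 ≡ 2; 2^2 ≡ 2² = 4 ≡ 1; 2^4 ≡ 1² = 1 ≡ 1. Multiply: (-4)^6 ≡ 2^4 × 2^2 ≡ 1 × 1 (mod 3): 1 × 1 = 1 ≡ 1. So (-4)^6 ≡ 1 (mod 3).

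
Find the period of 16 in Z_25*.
Powers of 16 mod 25: 16^1≡16, 16^2≡6, 16^3≡21, 16^4≡11, 16^5≡1. Order = 5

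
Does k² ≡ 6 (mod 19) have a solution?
By Euler's criterion: 6^{9} ≡ 1 (mod 19). Since this equals 1, 6 is a QR.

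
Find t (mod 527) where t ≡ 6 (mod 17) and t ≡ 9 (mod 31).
M = 17 × 31 = 527. M₁ = 31, y₁ ≡ 11 (mod 17). M₂ = 17, y₂ ≡ 11 (mod 31). t = 6×31×11 + 9×17×11 ≡ 40 (mod 527)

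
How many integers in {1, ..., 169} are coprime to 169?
156

Prime factorization: 169 = 13^2
Using the formula φ(n) = n × Π(1 - 1/p) for each prime factor p:
φ(169) = 169 × (1 - 1/13)
φ(169) = 156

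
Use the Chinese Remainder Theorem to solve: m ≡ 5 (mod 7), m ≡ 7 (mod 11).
M = 7 × 11 = 77. M₁ = 11, y₁ ≡ 2 (mod 7). M₂ = 7, y₂ ≡ 8 (mod 11). m = 5×11×2 + 7×7×8 ≡ 40 (mod 77)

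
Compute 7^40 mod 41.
Using Fermat: 7^{40} ≡ 1 (mod 41). 40 ≡ 0 (mod 40). So 7^{40} ≡ 7^{0} ≡ 1 (mod 41)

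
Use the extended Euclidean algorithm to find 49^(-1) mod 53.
Extended GCD: 49(13) + 53(-12) = 1. So 49^(-1) ≡ 13 ≡ 13 (mod 53). Verify: 49 × 13 = 637 ≡ 1 (mod 53)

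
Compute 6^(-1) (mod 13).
11

Using Extended Euclidean Algorithm:
gcd(6, 13) = 1
Bezout coefficients: 6 × -2 + 13 × 1 = 1
So 6 × -2 ≡ 1 (mod 13)
The inverse is -2 mod 13 = 11
Verification: 6 × 11 = 66 = 5 × 13 + 1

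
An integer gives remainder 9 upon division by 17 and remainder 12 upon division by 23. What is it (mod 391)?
M = 17 × 23 = 391. M₁ = 23, y₁ ≡ 3 (mod 17). M₂ = 17, y₂ ≡ 19 (mod 23). r = 9×23×3 + 12×17×19 ≡ 196 (mod 391). The smallest positive such number is 196.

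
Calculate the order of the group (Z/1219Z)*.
1144

Prime factorization: 1219 = 23 × 53
Using the formula φ(n) = n × Π(1 - 1/p) for each prime factor p:
φ(1219) = 1219 × (1 - 1/23) × (1 - 1/53)
φ(1219) = 1144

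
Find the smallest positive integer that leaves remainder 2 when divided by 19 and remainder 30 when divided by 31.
M = 19 × 31 = 589. M₁ = 31, y₁ ≡ 8 (mod 19). M₂ = 19, y₂ ≡ 18 (mod 31). x = 2×31×8 + 30×19×18 ≡ 154 (mod 589). The smallest positive such number is 154.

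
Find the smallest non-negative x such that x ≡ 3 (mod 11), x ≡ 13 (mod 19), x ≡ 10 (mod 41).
1609

Using the Chinese Remainder Theorem:
M = product of moduli = 8569
For equation 1: M_1 = 779, 779 ≡ 9 (mod 11), inverse of 779 mod 11 is 5 (check: 9 × 5 = 45 ≡ 1 (mod 11))
For equation 2: M_2 = 451, 451 ≡ 14 (mod 19), inverse of 451 mod 19 is 15 (check: 14 × 15 = 210 ≡ 1 (mod 19))
For equation 3: M_3 = 209, 209 ≡ 4 (mod 41), inverse of 209 mod 41 is 31 (check: 4 × 31 = 124 ≡ 1 (mod 41))
Combine: x ≡ Σ r_i×M_i×(M_i⁻¹ mod m_i) = 3×779×5 + 13×451×15 + 10×209×31 = 11685 + 87945 + 64790 = 164420
164420 mod 8569 = 1609
x ≡ 1609 (mod 8569)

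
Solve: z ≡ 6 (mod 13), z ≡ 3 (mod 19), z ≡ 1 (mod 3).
M = 13 × 19 × 3 = 741. M₁ = 57, y₁ ≡ 8 (mod 13). M₂ = 39, y₂ ≡ 1 (mod 19). M₃ = 247, y₃ ≡ 1 (mod 3). z = 6×57×8 + 3×39×1 + 1×247×1 ≡ 136 (mod 741)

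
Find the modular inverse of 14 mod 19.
14^(-1) ≡ 15 (mod 19). Verification: 14 × 15 = 210 ≡ 1 (mod 19)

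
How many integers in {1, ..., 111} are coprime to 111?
72

Prime factorization: 111 = 3 × 37
Using the formula φ(n) = n × Π(1 - 1/p) for each prime factor p:
φ(111) = 111 × (1 - 1/3) × (1 - 1/37)
φ(111) = 72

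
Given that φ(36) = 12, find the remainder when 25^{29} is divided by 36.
By Euler: 25^{12} ≡ 1 (mod 36) since gcd(25, 36) = 1. 29 = 2×12 + 5. So 25^{29} ≡ 25^{5} ≡ 13 (mod 36)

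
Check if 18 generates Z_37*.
p - 1 = 36 has prime divisors 2, 3. Check 18^(36/q) mod 37 for each: 18^(36/2) = 18^18 ≡ 36, 18^(36/3) = 18^12 ≡ 10 (mod 37). None of these is 1, so 18 has order 36 = φ(37), so it is a primitive root mod 37.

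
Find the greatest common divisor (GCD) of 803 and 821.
1

Using the Euclidean algorithm:
803 = 0 × 821 + 803
821 = 1 × 803 + 18
803 = 44 × 18 + 11
18 = 1 × 11 + 7
11 = 1 × 7 + 4
7 = 1 × 4 + 3
4 = 1 × 3 + 1
3 = 3 × 1 + 0

GCD(803, 821) = 1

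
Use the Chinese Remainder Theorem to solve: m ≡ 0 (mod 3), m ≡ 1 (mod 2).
M = 3 × 2 = 6. M₁ = 2, y₁ ≡ 2 (mod 3). M₂ = 3, y₂ ≡ 1 (mod 2). m = 0×2×2 + 1×3×1 ≡ 3 (mod 6)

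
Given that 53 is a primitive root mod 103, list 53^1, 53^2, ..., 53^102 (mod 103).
g^1, g^2, ..., g^{102} mod 103: {53, 28, 42, 63, 43, 13, 71, 55, 31, 98, 44, 66, 99, 97, 94, 38, 57, 34, 51, 25, 89, 82, 20, 30, 45, 16, 24, 36, 54, 81, 70, 2, 3, 56, 84, 23, 86, 26, 39, 7, 62, 93, 88, 29, 95, 91, 85, 76, 11, 68, 102, 50, 75, 61, 40, 60, 90, 32, 48, 72, 5, 59, 37, 4, 6, 9, 65, 46, 69, 52, 78, 14, 21, 83, 73, 58, 87, 79, 67, 49, 22, 33, 101, 100, 47, 19, 80, 17, 77, 64, 96, 41, 10, 15, 74, 8, 12, 18, 27, 92, 35, 1}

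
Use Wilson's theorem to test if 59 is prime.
(58)! mod 59 = 58. Since 58 ≡ -1 (mod 59), 59 is prime.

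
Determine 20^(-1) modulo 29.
20^(-1) ≡ 16 (mod 29). Verification: 20 × 16 = 320 ≡ 1 (mod 29)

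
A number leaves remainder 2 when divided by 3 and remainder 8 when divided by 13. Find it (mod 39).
M = 3 × 13 = 39. M₁ = 13, y₁ ≡ 1 (mod 3). M₂ = 3, y₂ ≡ 9 (mod 13). t = 2×13×1 + 8×3×9 ≡ 8 (mod 39)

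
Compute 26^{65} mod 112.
80

Using successive squaring:
Binary expansion of 65: 1000001
Powers of 26 mod 112 (each is the square of the previous):
  26^1 ≡ 26 (mod 112)
  26^2 ≡ 26² = 676 ≡ 4 (mod 112)
  26^4 ≡ 4² = 16 ≡ 16 (mod 112)
  26^8 ≡ 16² = 256 ≡ 32 (mod 112)
  26^16 ≡ 32² = 1024 ≡ 16 (mod 112)
  26^32 ≡ 16² = 256 ≡ 32 (mod 112)
  26^64 ≡ 32² = 1024 ≡ 16 (mod 112)
65 = 64 + 1, so 26^65 = 26^64 × 26^1 ≡ 16 × 26 (mod 112)
Multiplying step by step:
  16 × 26 = 416 ≡ 80 (mod 112)
Result: 26^65 ≡ 80 (mod 112)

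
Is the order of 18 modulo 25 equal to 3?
No, the actual order is 4, not 3.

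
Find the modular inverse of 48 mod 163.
48^(-1) ≡ 17 (mod 163). Verification: 48 × 17 = 816 ≡ 1 (mod 163)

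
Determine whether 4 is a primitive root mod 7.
p - 1 = 6 has prime divisors 2, 3. Check 4^(6/q) mod 7 for each: 4^(6/2) = 4^3 ≡ 1, 4^(6/3) = 4^2 ≡ 2 (mod 7). Since 4^3 ≡ 1 (mod 7), the order of 4 divides 3 (in fact the order is 3) ≠ 6, so it is not a primitive root.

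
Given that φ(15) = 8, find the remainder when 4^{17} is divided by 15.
By Euler: 4^{8} ≡ 1 (mod 15) since gcd(4, 15) = 1. 17 = 2×8 + 1. So 4^{17} ≡ 4^{1} ≡ 4 (mod 15)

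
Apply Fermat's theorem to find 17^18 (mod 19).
By Fermat's Little Theorem, 17^{18} ≡ 1 (mod 19) since 19 is prime and gcd(17, 19) = 1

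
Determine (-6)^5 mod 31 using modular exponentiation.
(-6) ≡ 25 (mod 31). 5 = 4 + 1 (binary 101). Repeated squaring mod 31: 25^1 ≡ 25; 25^2 ≡ 25² = 625 ≡ 5; 25^4 ≡ 5² = 25 ≡ 25. Multiply: (-6)^5 ≡ 25^4 × 25^1 ≡ 25 × 25 (mod 31): 25 × 25 = 625 ≡ 5. So (-6)^5 ≡ 5 (mod 31).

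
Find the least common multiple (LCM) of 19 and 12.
228

First find GCD(19, 12) using the Euclidean algorithm:
19 = 1 × 12 + 7
12 = 1 × 7 + 5
7 = 1 × 5 + 2
5 = 2 × 2 + 1
2 = 2 × 1 + 0
GCD(19, 12) = 1

LCM formula: LCM(a, b) = (a × b) / GCD(a, b)
LCM(19, 12) = (19 × 12) / 1
LCM(19, 12) = 228 / 1
LCM(19, 12) = 228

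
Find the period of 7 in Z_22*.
Powers of 7 mod 22: 7^1≡7, 7^2≡5, 7^3≡13, 7^4≡3, 7^5≡21, 7^6≡15, 7^7≡17, 7^8≡9, 7^9≡19, 7^10≡1. Order = 10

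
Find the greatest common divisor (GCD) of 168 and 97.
1

Using the Euclidean algorithm:
168 = 1 × 97 + 71
97 = 1 × 71 + 26
71 = 2 × 26 + 19
26 = 1 × 19 + 7
19 = 2 × 7 + 5
7 = 1 × 5 + 2
5 = 2 × 2 + 1
2 = 2 × 1 + 0

GCD(168, 97) = 1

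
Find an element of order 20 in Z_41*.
2 has order 20 mod 41 since 2^{20} ≡ 1 (mod 41) and no smaller power works.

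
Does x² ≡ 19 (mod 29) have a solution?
By Euler's criterion: 19^{14} ≡ 28 (mod 29). Since this equals -1 (≡ 28), 19 is not a QR.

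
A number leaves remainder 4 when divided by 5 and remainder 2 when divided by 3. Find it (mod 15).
M = 5 × 3 = 15. M₁ = 3, y₁ ≡ 2 (mod 5). M₂ = 5, y₂ ≡ 2 (mod 3). z = 4×3×2 + 2×5×2 ≡ 14 (mod 15)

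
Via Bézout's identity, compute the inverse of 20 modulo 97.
Extended GCD: 20(34) + 97(-7) = 1. So 20^(-1) ≡ 34 ≡ 34 (mod 97). Verify: 20 × 34 = 680 ≡ 1 (mod 97)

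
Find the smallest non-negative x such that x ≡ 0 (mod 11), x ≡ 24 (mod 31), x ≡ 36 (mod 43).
11990

Using the Chinese Remainder Theorem:
M = product of moduli = 14663
For equation 1: M_1 = 1333, 1333 ≡ 2 (mod 11), inverse of 1333 mod 11 is 6 (check: 2 × 6 = 12 ≡ 1 (mod 11))
For equation 2: M_2 = 473, 473 ≡ 8 (mod 31), inverse of 473 mod 31 is 4 (check: 8 × 4 = 32 ≡ 1 (mod 31))
For equation 3: M_3 = 341, 341 ≡ 40 (mod 43), inverse of 341 mod 43 is 14 (check: 40 × 14 = 560 ≡ 1 (mod 43))
Combine: x ≡ Σ r_i×M_i×(M_i⁻¹ mod m_i) = 0×1333×6 + 24×473×4 + 36×341×14 = 0 + 45408 + 171864 = 217272
217272 mod 14663 = 11990
x ≡ 11990 (mod 14663)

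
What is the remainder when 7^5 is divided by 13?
5 = 4 + 1 (binary 101). Repeated squaring mod 13: 7^1 ≡ 7; 7^2 ≡ 7² = 49 ≡ 10; 7^4 ≡ 10² = 100 ≡ 9. Multiply: 7^5 = 7^4 × 7^1 ≡ 9 × 7 (mod 13): 9 × 7 = 63 ≡ 11. So 7^5 ≡ 11 (mod 13).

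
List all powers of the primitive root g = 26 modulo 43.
g^1, g^2, ..., g^{42} mod 43: {26, 31, 32, 15, 3, 35, 7, 10, 2, 9, 19, 21, 30, 6, 27, 14, 20, 4, 18, 38, 42, 17, 12, 11, 28, 40, 8, 36, 33, 41, 34, 24, 22, 13, 37, 16, 29, 23, 39, 25, 5, 1}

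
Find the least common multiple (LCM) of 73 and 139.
10147

First find GCD(73, 139) using the Euclidean algorithm:
73 = 0 × 139 + 73
139 = 1 × 73 + 66
73 = 1 × 66 + 7
66 = 9 × 7 + 3
7 = 2 × 3 + 1
3 = 3 × 1 + 0
GCD(73, 139) = 1

LCM formula: LCM(a, b) = (a × b) / GCD(a, b)
LCM(73, 139) = (73 × 139) / 1
LCM(73, 139) = 10147 / 1
LCM(73, 139) = 10147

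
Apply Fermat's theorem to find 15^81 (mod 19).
By Fermat: 15^{18} ≡ 1 (mod 19). 81 = 4×18 + 9. So 15^{81} ≡ 15^{9} ≡ 18 (mod 19)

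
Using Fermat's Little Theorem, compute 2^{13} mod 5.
2

By Fermat's Little Theorem, a^(p-1) ≡ 1 (mod p) for prime p and gcd(a, p) = 1
Here p = 5, so 2^4 ≡ 1 (mod 5)
We can reduce the exponent: 13 mod 4 = 1
So 2^13 ≡ 2^1 (mod 5)
Computing: 2^1 mod 5 = 2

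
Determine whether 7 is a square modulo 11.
By Euler's criterion: 7^{5} ≡ 10 (mod 11). Since this equals -1 (≡ 10), 7 is not a QR.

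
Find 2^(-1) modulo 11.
6

Using Extended Euclidean Algorithm:
gcd(2, 11) = 1
Bezout coefficients: 2 × -5 + 11 × 1 = 1
So 2 × -5 ≡ 1 (mod 11)
The inverse is -5 mod 11 = 6
Verification: 2 × 6 = 12 = 1 × 11 + 1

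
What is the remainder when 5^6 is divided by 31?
6 = 4 + 2 (binary 110). Repeated squaring mod 31: 5^1 ≡ 5; 5^2 ≡ 5² = 25 ≡ 25; 5^4 ≡ 25² = 625 ≡ 5. Multiply: 5^6 = 5^4 × 5^2 ≡ 5 × 25 (mod 31): 5 × 25 = 125 ≡ 1. So 5^6 ≡ 1 (mod 31).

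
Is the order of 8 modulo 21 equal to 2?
Yes, ord_21(8) = 2.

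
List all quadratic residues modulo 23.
QRs mod 23: {1, 2, 3, 4, 6, 8, 9, 12, 13, 16, 18}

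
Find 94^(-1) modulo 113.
107

Using Extended Euclidean Algorithm:
gcd(94, 113) = 1
Bezout coefficients: 94 × -6 + 113 × 5 = 1
So 94 × -6 ≡ 1 (mod 113)
The inverse is -6 mod 113 = 107
Verification: 94 × 107 = 10058 = 89 × 113 + 1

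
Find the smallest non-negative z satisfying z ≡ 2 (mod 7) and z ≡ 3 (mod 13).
M = 7 × 13 = 91. M₁ = 13, y₁ ≡ 6 (mod 7). M₂ = 7, y₂ ≡ 2 (mod 13). z = 2×13×6 + 3×7×2 ≡ 16 (mod 91)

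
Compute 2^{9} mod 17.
2

Using successive squaring:
Binary expansion of 9: 1001
Powers of 2 mod 17 (each is the square of the previous):
  2^1 ≡ 2 (mod 17)
  2^2 ≡ 2² = 4 ≡ 4 (mod 17)
  2^4 ≡ 4² = 16 ≡ 16 (mod 17)
  2^8 ≡ 16² = 256 ≡ 1 (mod 17)
9 = 8 + 1, so 2^9 = 2^8 × 2^1 ≡ 1 × 2 (mod 17)
Multiplying step by step:
  1 × 2 = 2 ≡ 2 (mod 17)
Result: 2^9 ≡ 2 (mod 17)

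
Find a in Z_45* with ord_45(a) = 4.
8 has order 4 mod 45 since 8^{4} ≡ 1 (mod 45) and no smaller power works.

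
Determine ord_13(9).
Powers of 9 mod 13: 9^1≡9, 9^2≡3, 9^3≡1. Order = 3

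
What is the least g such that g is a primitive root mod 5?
p - 1 = 4 has prime divisors 2. h is a primitive root mod 5 iff h^(4/q) ≢ 1 (mod 5) for each such q.
h = 2: 2^2 ≡ 4 (mod 5); none is 1, so 2 has order 4 and is a primitive root.
The smallest primitive root mod 5 is g = 2.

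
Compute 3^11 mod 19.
Using repeated squaring. 11 = 8 + 2 + 1 (binary 1011). Repeated squaring mod 19: 3^1 ≡ 3; 3^2 ≡ 3² = 9 ≡ 9; 3^4 ≡ 9² = 81 ≡ 5; 3^8 ≡ 5² = 25 ≡ 6. Multiply: 3^11 = 3^8 × 3^2 × 3^1 ≡ 6 × 9 × 3 (mod 19): 6 × 9 = 54 ≡ 16; 16 × 3 = 48 ≡ 10. So 3^11 ≡ 10 (mod 19).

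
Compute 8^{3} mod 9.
8

Using successive squaring:
Binary expansion of 3: 11
Powers of 8 mod 9 (each is the square of the previous):
  8^1 ≡ 8 (mod 9)
  8^2 ≡ 8² = 64 ≡ 1 (mod 9)
3 = 2 + 1, so 8^3 = 8^2 × 8^1 ≡ 1 × 8 (mod 9)
Multiplying step by step:
  1 × 8 = 8 ≡ 8 (mod 9)
Result: 8^3 ≡ 8 (mod 9)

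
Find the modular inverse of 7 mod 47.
7^(-1) ≡ 27 (mod 47). Verification: 7 × 27 = 189 ≡ 1 (mod 47)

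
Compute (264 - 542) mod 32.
10

(264 - 542) = -278
-278 mod 32 = 10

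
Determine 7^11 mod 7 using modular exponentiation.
Using repeated squaring. 7 ≡ 0 (mod 7). 11 = 8 + 2 + 1 (binary 1011). Repeated squaring mod 7: 0^1 ≡ 0; 0^2 ≡ 0² = 0 ≡ 0; 0^4 ≡ 0² = 0 ≡ 0; 0^8 ≡ 0² = 0 ≡ 0. Multiply: 7^11 ≡ 0^8 × 0^2 × 0^1 ≡ 0 × 0 × 0 (mod 7): 0 × 0 = 0 ≡ 0; 0 × 0 = 0 ≡ 0. So 7^11 ≡ 0 (mod 7).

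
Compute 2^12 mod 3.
Using Fermat: 2^{2} ≡ 1 (mod 3). 12 ≡ 0 (mod 2). So 2^{12} ≡ 2^{0} ≡ 1 (mod 3)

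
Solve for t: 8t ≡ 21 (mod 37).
35

Since gcd(8, 37) = 1 divides 21, a solution exists.
Multiply both sides by the inverse of 8 mod 37:
  8^(-1) mod 37 = 14
  x ≡ 14 × 21 ≡ 294 ≡ 35 (mod 37)
Verification: 8 × 35 = 280 = 7 × 37 + 21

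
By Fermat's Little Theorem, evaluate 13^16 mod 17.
By Fermat's Little Theorem, 13^{16} ≡ 1 (mod 17) since 17 is prime and gcd(13, 17) = 1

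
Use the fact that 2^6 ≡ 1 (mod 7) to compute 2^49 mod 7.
By Fermat: 2^{6} ≡ 1 (mod 7). 49 = 8×6 + 1. So 2^{49} ≡ 2^{1} ≡ 2 (mod 7)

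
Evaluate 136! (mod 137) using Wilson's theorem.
By Wilson's theorem, (136)! ≡ -1 ≡ 136 (mod 137)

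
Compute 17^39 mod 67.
Using repeated squaring. 39 = 32 + 4 + 2 + 1 (binary 100111). Repeated squaring mod 67: 17^1 ≡ 17; 17^2 ≡ 17² = 289 ≡ 21; 17^4 ≡ 21² = 441 ≡ 39; 17^8 ≡ 39² = 1521 ≡ 47; 17^16 ≡ 47² = 2209 ≡ 65; 17^32 ≡ 65² = 4225 ≡ 4. Multiply: 17^39 = 17^32 × 17^4 × 17^2 × 17^1 ≡ 4 × 39 × 21 × 17 (mod 67): 4 × 39 = 156 ≡ 22; 22 × 21 = 462 ≡ 60; 60 × 17 = 1020 ≡ 15. So 17^39 ≡ 15 (mod 67).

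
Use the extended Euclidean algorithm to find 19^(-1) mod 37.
Extended GCD: 19(2) + 37(-1) = 1. So 19^(-1) ≡ 2 ≡ 2 (mod 37). Verify: 19 × 2 = 38 ≡ 1 (mod 37)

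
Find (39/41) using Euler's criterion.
(39/41) = 39^{20} mod 41 = 1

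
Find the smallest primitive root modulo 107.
p - 1 = 106 has prime divisors 2, 53. h is a primitive root mod 107 iff h^(106/q) ≢ 1 (mod 107) for each such q.
h = 2: 2^53 ≡ 106, 2^2 ≡ 4 (mod 107); none is 1, so 2 has order 106 and is a primitive root.
The smallest primitive root mod 107 is g = 2.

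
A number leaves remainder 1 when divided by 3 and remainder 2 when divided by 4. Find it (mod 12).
M = 3 × 4 = 12. M₁ = 4, y₁ ≡ 1 (mod 3). M₂ = 3, y₂ ≡ 3 (mod 4). n = 1×4×1 + 2×3×3 ≡ 10 (mod 12)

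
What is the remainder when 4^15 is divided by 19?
Using repeated squaring. 15 = 8 + 4 + 2 + 1 (binary 1111). Repeated squaring mod 19: 4^1 ≡ 4; 4^2 ≡ 4² = 16 ≡ 16; 4^4 ≡ 16² = 256 ≡ 9; 4^8 ≡ 9² = 81 ≡ 5. Multiply: 4^15 = 4^8 × 4^4 × 4^2 × 4^1 ≡ 5 × 9 × 16 × 4 (mod 19): 5 × 9 = 45 ≡ 7; 7 × 16 = 112 ≡ 17; 17 × 4 = 68 ≡ 11. So 4^15 ≡ 11 (mod 19).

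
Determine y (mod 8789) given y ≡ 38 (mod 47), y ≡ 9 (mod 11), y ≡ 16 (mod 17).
3892

Using the Chinese Remainder Theorem:
M = product of moduli = 8789
For equation 1: M_1 = 187, 187 ≡ 46 (mod 47), inverse of 187 mod 47 is 46 (check: 46 × 46 = 2116 ≡ 1 (mod 47))
For equation 2: M_2 = 799, 799 ≡ 7 (mod 11), inverse of 799 mod 11 is 8 (check: 7 × 8 = 56 ≡ 1 (mod 11))
For equation 3: M_3 = 517, 517 ≡ 7 (mod 17), inverse of 517 mod 17 is 5 (check: 7 × 5 = 35 ≡ 1 (mod 17))
Combine: y ≡ Σ r_i×M_i×(M_i⁻¹ mod m_i) = 38×187×46 + 9×799×8 + 16×517×5 = 326876 + 57528 + 41360 = 425764
425764 mod 8789 = 3892
y ≡ 3892 (mod 8789)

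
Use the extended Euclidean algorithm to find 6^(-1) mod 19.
Extended GCD: 6(-3) + 19(1) = 1. So 6^(-1) ≡ 16 ≡ 16 (mod 19). Verify: 6 × 16 = 96 ≡ 1 (mod 19)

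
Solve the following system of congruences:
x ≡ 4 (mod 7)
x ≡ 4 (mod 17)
4

Using the Chinese Remainder Theorem:
M = product of moduli = 119
For equation 1: M_1 = 17, 17 ≡ 3 (mod 7), inverse of 17 mod 7 is 5 (check: 3 × 5 = 15 ≡ 1 (mod 7))
For equation 2: M_2 = 7, 7 ≡ 7 (mod 17), inverse of 7 mod 17 is 5 (check: 7 × 5 = 35 ≡ 1 (mod 17))
Combine: x ≡ Σ r_i×M_i×(M_i⁻¹ mod m_i) = 4×17×5 + 4×7×5 = 340 + 140 = 480
480 mod 119 = 4
x ≡ 4 (mod 119)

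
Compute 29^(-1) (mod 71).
49

Using Extended Euclidean Algorithm:
gcd(29, 71) = 1
Bezout coefficients: 29 × -22 + 71 × 9 = 1
So 29 × -22 ≡ 1 (mod 71)
The inverse is -22 mod 71 = 49
Verification: 29 × 49 = 1421 = 20 × 71 + 1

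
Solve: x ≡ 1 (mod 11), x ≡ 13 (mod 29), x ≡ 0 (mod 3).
M = 11 × 29 × 3 = 957. M₁ = 87, y₁ ≡ 10 (mod 11). M₂ = 33, y₂ ≡ 22 (mod 29). M₃ = 319, y₃ ≡ 1 (mod 3). x = 1×87×10 + 13×33×22 + 0×319×1 ≡ 738 (mod 957)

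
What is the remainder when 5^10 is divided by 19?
10 = 8 + 2 (binary 1010). Repeated squaring mod 19: 5^1 ≡ 5; 5^2 ≡ 5² = 25 ≡ 6; 5^4 ≡ 6² = 36 ≡ 17; 5^8 ≡ 17² = 289 ≡ 4. Multiply: 5^10 = 5^8 × 5^2 ≡ 4 × 6 (mod 19): 4 × 6 = 24 ≡ 5. So 5^10 ≡ 5 (mod 19).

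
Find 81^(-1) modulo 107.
37

Using Extended Euclidean Algorithm:
gcd(81, 107) = 1
Bezout coefficients: 81 × 37 + 107 × -28 = 1
So 81 × 37 ≡ 1 (mod 107)
The inverse is 37 mod 107 = 37
Verification: 81 × 37 = 2997 = 28 × 107 + 1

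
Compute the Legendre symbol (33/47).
(33/47) = 33^{23} mod 47 = -1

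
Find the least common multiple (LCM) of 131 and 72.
9432

First find GCD(131, 72) using the Euclidean algorithm:
131 = 1 × 72 + 59
72 = 1 × 59 + 13
59 = 4 × 13 + 7
13 = 1 × 7 + 6
7 = 1 × 6 + 1
6 = 6 × 1 + 0
GCD(131, 72) = 1

LCM formula: LCM(a, b) = (a × b) / GCD(a, b)
LCM(131, 72) = (131 × 72) / 1
LCM(131, 72) = 9432 / 1
LCM(131, 72) = 9432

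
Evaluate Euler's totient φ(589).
540

Prime factorization: 589 = 19 × 31
Using the formula φ(n) = n × Π(1 - 1/p) for each prime factor p:
φ(589) = 589 × (1 - 1/19) × (1 - 1/31)
φ(589) = 540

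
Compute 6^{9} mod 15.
6

Using successive squaring:
Binary expansion of 9: 1001
Powers of 6 mod 15 (each is the square of the previous):
  6^1 ≡ 6 (mod 15)
  6^2 ≡ 6² = 36 ≡ 6 (mod 15)
  6^4 ≡ 6² = 36 ≡ 6 (mod 15)
  6^8 ≡ 6² = 36 ≡ 6 (mod 15)
9 = 8 + 1, so 6^9 = 6^8 × 6^1 ≡ 6 × 6 (mod 15)
Multiplying step by step:
  6 × 6 = 36 ≡ 6 (mod 15)
Result: 6^9 ≡ 6 (mod 15)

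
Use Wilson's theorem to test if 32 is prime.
(31)! mod 32 = 0. Since 0 ≢ -1 (mod 32), 32 is not prime.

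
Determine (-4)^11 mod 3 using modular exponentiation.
Using Fermat: (-4)^{2} ≡ 1 (mod 3). 11 ≡ 1 (mod 2). So (-4)^{11} ≡ (-4)^{1} ≡ 2 (mod 3)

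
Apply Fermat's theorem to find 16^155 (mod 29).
By Fermat: 16^{28} ≡ 1 (mod 29). 155 ≡ 15 (mod 28). So 16^{155} ≡ 16^{15} ≡ 16 (mod 29)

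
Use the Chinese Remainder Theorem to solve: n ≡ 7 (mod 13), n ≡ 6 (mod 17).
176

Using the Chinese Remainder Theorem:
M = product of moduli = 221
For equation 1: M_1 = 17, 17 ≡ 4 (mod 13), inverse of 17 mod 13 is 10 (check: 4 × 10 = 40 ≡ 1 (mod 13))
For equation 2: M_2 = 13, 13 ≡ 13 (mod 17), inverse of 13 mod 17 is 4 (check: 13 × 4 = 52 ≡ 1 (mod 17))
Combine: n ≡ Σ r_i×M_i×(M_i⁻¹ mod m_i) = 7×17×10 + 6×13×4 = 1190 + 312 = 1502
1502 mod 221 = 176
n ≡ 176 (mod 221)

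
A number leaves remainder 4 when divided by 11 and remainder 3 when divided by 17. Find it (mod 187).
M = 11 × 17 = 187. M₁ = 17, y₁ ≡ 2 (mod 11). M₂ = 11, y₂ ≡ 14 (mod 17). y = 4×17×2 + 3×11×14 ≡ 37 (mod 187)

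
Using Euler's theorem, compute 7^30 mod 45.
By Euler: 7^{24} ≡ 1 (mod 45) since gcd(7, 45) = 1. 30 = 1×24 + 6. So 7^{30} ≡ 7^{6} ≡ 19 (mod 45)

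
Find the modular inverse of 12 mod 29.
12^(-1) ≡ 17 (mod 29). Verification: 12 × 17 = 204 ≡ 1 (mod 29)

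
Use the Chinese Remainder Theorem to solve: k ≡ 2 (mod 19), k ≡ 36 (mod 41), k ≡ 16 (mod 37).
28654

Using the Chinese Remainder Theorem:
M = product of moduli = 28823
For equation 1: M_1 = 1517, 1517 ≡ 16 (mod 19), inverse of 1517 mod 19 is 6 (check: 16 × 6 = 96 ≡ 1 (mod 19))
For equation 2: M_2 = 703, 703 ≡ 6 (mod 41), inverse of 703 mod 41 is 7 (check: 6 × 7 = 42 ≡ 1 (mod 41))
For equation 3: M_3 = 779, 779 ≡ 2 (mod 37), inverse of 779 mod 37 is 19 (check: 2 × 19 = 38 ≡ 1 (mod 37))
Combine: k ≡ Σ r_i×M_i×(M_i⁻¹ mod m_i) = 2×1517×6 + 36×703×7 + 16×779×19 = 18204 + 177156 + 236816 = 432176
432176 mod 28823 = 28654
k ≡ 28654 (mod 28823)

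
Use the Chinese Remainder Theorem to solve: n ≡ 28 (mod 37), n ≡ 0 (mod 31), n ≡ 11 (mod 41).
40765

Using the Chinese Remainder Theorem:
M = product of moduli = 47027
For equation 1: M_1 = 1271, 1271 ≡ 13 (mod 37), inverse of 1271 mod 37 is 20 (check: 13 × 20 = 260 ≡ 1 (mod 37))
For equation 2: M_2 = 1517, 1517 ≡ 29 (mod 31), inverse of 1517 mod 31 is 15 (check: 29 × 15 = 435 ≡ 1 (mod 31))
For equation 3: M_3 = 1147, 1147 ≡ 40 (mod 41), inverse of 1147 mod 41 is 40 (check: 40 × 40 = 1600 ≡ 1 (mod 41))
Combine: n ≡ Σ r_i×M_i×(M_i⁻¹ mod m_i) = 28×1271×20 + 0×1517×15 + 11×1147×40 = 711760 + 0 + 504680 = 1216440
1216440 mod 47027 = 40765
n ≡ 40765 (mod 47027)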